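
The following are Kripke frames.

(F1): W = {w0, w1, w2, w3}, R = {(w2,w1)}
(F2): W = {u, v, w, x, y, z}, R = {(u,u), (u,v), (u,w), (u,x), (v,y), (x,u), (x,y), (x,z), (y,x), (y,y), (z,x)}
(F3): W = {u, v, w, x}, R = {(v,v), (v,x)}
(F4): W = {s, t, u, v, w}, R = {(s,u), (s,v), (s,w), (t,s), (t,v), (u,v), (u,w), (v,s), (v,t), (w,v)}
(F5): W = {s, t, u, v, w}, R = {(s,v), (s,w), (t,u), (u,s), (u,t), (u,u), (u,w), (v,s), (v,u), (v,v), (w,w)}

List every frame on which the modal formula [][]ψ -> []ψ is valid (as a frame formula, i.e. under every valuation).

(F3), (F5)

Frame correspondent (Sahlqvist): forall x forall y (Rxy -> exists z (Rxz & Rzy)) — i.e. density.
(F1): fails — Rw2w1 but no z with Rw2z and Rzw1.
(F2): fails — Rzx but no t with Rzt and Rtx.
(F3): condition met.
(F4): fails — Ruw but no z with Ruz and Rzw.
(F5): condition met.
Valid on: (F3), (F5).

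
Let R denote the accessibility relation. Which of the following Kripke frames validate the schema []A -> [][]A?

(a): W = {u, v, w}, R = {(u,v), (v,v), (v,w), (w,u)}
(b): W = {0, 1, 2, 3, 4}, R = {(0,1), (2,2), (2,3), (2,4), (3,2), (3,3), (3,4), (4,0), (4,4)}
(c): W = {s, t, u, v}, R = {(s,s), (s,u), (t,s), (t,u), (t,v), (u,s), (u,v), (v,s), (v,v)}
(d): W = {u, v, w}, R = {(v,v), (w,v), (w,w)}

This is the axiom for transitivity; its first-order frame correspondent is forall x forall y forall z (Rxy & Ryz -> Rxz).
(a): fails — Ruv and Rvw but not Ruw.
(b): fails — R34 and R40 but not R30.
(c): fails — Rus and Rsu but not Ruu.
(d): satisfies the condition.
Valid on: (d).

(d)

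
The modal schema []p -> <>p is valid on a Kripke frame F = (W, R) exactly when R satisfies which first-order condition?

seriality: forall x exists y Rxy

This is the D axiom.
It corresponds to seriality: forall x exists y Rxy.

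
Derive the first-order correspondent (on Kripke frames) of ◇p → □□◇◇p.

This is a Sahlqvist (Geach-type) schema ◇^1□^0p → □^2◇^2p.
First-order correspondent: ∀x ∀y ∀z ((xRy ∧ xR²z) → ∃w (y = w ∧ zR²w)).

∀x ∀y ∀z ((xRy ∧ xR²z) → ∃w (y = w ∧ zR²w))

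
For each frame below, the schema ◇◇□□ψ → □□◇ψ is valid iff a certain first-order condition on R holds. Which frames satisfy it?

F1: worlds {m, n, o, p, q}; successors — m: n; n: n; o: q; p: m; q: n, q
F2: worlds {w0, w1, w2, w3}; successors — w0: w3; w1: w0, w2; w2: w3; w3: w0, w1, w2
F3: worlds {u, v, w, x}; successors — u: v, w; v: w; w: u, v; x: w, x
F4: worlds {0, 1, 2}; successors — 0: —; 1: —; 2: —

F1, F4

This is the axiom for a generalized confluence (Geach) condition; its first-order frame correspondent is ∀x ∀y ∀z ((xR²y ∧ xR²z) → ∃w (yR²w ∧ zRw)).
F1: ✓.
F2: fails — w0R²w0, w0R²w0 but no w with w0R²w and w0Rw.
F3: fails — uR²v, uR²v but no t with vR²t and vRt.
F4: ✓.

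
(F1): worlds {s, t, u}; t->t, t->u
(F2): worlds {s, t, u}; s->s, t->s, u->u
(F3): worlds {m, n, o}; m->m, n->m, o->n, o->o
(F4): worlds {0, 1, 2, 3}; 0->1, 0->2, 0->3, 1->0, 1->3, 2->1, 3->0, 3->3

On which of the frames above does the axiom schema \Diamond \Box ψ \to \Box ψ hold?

(F2)

The schema corresponds to the Euclidean property: \forall x \forall y \forall z (Rxy \wedge Rxz \to Ryz).
(F1): fails — Rtu and Rtt but not Rut.
(F2): holds.
(F3): fails — Ron and Roo but not Rno.
(F4): fails — R02 and R02 but not R22.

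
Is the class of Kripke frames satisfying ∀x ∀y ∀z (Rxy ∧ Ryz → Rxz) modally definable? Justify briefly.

This is a Sahlqvist condition; the 4 axiom □q → □□q defines it.
Suppose □q→□□q is valid. Take Rxy, Ryz and set V(q)={w : Rxw}. Then □q at x, so □□q at x, so □q at y, so q at z, i.e. Rxz.

Definable; □q → □□q defines it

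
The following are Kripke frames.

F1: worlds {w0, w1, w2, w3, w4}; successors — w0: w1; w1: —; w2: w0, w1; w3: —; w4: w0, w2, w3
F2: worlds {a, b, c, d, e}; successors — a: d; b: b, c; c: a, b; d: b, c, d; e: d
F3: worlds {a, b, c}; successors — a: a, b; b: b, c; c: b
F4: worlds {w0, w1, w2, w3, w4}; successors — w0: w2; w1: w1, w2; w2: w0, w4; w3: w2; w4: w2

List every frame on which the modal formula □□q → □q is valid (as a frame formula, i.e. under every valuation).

Frame correspondent (Sahlqvist): ∀x ∀y (Rxy → ∃z (Rxz ∧ Rzy)) — i.e. density.
F1: fails — Rw4w2 but no z with Rw4z and Rzw2.
F2: fails — Rca but no z with Rcz and Rza.
F3: condition met.
F4: fails — Rw2w4 but no z with Rw2z and Rzw4.
Valid on: F3.

F3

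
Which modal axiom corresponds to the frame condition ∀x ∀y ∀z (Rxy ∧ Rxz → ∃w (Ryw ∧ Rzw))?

A defining formula is ◇□s → □◇s (the .2 axiom).
Suppose ◇□s→□◇s is valid. Take Rxy, Rxz and set V(s)={w : Ryw}. Then □s at y so ◇□s at x, so □◇s at x, so ◇s at z, giving w with Rzw and Ryw.

◇□s → □◇s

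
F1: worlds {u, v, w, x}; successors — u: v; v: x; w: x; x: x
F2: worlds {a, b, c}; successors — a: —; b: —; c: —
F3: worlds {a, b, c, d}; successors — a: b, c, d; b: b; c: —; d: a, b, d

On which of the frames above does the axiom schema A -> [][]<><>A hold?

F2

The schema corresponds to a generalized confluence (Geach) condition: forall x forall z (x R^2 z -> exists w (x = w & z R^2 w)).
F1: fails — uR²x but no t with u=t and xR²t.
F2: condition met.
F3: fails — aR²b but no w with a=w and bR²w.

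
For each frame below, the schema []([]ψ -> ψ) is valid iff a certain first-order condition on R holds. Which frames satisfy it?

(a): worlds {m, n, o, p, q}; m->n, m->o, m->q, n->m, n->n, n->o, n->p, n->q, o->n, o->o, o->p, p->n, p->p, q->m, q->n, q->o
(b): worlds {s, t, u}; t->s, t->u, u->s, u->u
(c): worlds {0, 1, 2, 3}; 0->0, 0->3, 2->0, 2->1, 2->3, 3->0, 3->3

Frame correspondent (Sahlqvist): forall x forall y (Rxy -> Ryy) — i.e. shift-reflexivity.
(a): fails — Rnq but not Rqq.
(b): fails — Rus but not Rss.
(c): fails — R21 but not R11.
Valid on no frame.

none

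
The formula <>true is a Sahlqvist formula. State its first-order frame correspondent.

◇⊤ holds at w iff w has a successor, so frame-validity of ◇⊤ is exactly seriality. Equivalently via □q → ◇q:
Suppose □q→◇q is valid. At any x set V(q)=W. Then □q at x, so ◇q at x, so x has a successor.
Conversely, on a frame with seriality the schema holds at every world under every valuation.
So the correspondent is seriality.

seriality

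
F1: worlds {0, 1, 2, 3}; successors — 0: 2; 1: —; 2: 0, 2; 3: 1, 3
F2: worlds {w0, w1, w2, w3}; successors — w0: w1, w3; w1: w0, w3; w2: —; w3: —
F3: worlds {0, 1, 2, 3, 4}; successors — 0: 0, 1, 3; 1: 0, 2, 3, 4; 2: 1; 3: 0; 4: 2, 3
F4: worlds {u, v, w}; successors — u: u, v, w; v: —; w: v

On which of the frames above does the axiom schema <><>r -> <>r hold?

Frame correspondent (Sahlqvist): forall x forall y forall z (Rxy & Ryz -> Rxz) — i.e. transitivity.
F1: fails — R02 and R20 but not R00.
F2: fails — Rw0w1 and Rw1w0 but not Rw0w0.
F3: fails — R10 and R01 but not R11.
F4: ✓.
Valid on: F4.

F4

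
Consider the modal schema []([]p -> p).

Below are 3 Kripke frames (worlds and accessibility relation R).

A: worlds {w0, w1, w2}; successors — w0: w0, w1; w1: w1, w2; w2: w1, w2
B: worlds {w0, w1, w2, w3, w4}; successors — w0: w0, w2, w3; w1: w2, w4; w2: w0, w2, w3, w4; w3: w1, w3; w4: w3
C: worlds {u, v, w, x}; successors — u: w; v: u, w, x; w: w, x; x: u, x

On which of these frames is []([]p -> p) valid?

This is the axiom for shift-reflexivity; its first-order frame correspondent is forall x forall y (Rxy -> Ryy).
A: ✓.
B: fails — Rw2w4 but not Rw4w4.
C: fails — Rvu but not Ruu.
Valid on: A.

A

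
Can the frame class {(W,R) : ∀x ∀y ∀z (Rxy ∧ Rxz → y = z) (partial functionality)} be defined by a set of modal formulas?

This is a Sahlqvist condition; the CD axiom ◇q → □q defines it.

Yes, by ◇q → □q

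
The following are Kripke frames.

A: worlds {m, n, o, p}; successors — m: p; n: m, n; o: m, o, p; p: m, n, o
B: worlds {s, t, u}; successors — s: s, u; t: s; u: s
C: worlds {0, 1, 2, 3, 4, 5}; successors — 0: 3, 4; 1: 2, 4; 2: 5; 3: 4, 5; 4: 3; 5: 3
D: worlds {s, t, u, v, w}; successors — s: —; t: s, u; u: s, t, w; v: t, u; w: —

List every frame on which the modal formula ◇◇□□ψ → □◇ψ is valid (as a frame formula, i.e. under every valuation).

This is the axiom for a generalized confluence (Geach) condition; its first-order frame correspondent is ∀x ∀y ∀z ((xR²y ∧ xRz) → ∃w (yR²w ∧ zRw)).
A: fails — nR²m, nRm but no w with mR²w and mRw.
B: satisfies the condition.
C: fails — 0R²3, 0R3 but no w with 3R²w and 3Rw.
D: fails — tR²s, tRs but no w* with sR²w* and sRw*.

B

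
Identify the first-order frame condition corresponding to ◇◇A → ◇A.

Replacing A by ¬A and contraposing gives the equivalent schema □A → □□A.
Suppose □A→□□A is valid. Take Rxy, Ryz and set V(A)={w : Rxw}. Then □A at x, so □□A at x, so □A at y, so A at z, i.e. Rxz.
Conversely, any frame satisfying ∀x ∀y ∀z (Rxy ∧ Ryz → Rxz) validates the schema.
Frame condition: ∀x ∀y ∀z (Rxy ∧ Ryz → Rxz).

Transitivity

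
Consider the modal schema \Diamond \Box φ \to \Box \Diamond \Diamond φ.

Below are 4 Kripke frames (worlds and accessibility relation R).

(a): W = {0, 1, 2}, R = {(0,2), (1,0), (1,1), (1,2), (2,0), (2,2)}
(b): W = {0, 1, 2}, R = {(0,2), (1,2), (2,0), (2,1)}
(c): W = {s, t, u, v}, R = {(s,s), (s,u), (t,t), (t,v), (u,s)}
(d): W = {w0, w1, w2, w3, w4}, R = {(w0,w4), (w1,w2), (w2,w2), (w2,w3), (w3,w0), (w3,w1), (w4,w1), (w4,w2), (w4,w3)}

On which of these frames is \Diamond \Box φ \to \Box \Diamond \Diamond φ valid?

The schema corresponds to a generalized confluence (Geach) condition: \forall x \forall y \forall z ((xRy \wedge xRz) \to \exists w (yRw \wedge z R^2 w)).
(a): ✓.
(b): fails — 0R2, 0R2 but no w with 2Rw and 2R²w.
(c): fails — tRt, tRv but no w with tRw and vR²w.
(d): fails — w2Rw3, w2Rw3 but no w with w3Rw and w3R²w.

(a)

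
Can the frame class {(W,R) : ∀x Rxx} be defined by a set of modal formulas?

Yes — defined by □r → r

Yes: it is reflexivity, defined by the T schema □r → r.
Suppose □r→r is valid. At any x set V(r)={w : Rxw}. Then □r holds at x, so r holds at x, i.e. Rxx.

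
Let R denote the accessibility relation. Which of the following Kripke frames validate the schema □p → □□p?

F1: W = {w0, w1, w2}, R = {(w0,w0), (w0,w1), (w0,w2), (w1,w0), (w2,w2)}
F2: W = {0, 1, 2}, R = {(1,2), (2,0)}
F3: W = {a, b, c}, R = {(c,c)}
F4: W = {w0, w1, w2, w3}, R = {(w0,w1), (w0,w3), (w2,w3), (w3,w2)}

Frame correspondent (Sahlqvist): ∀x ∀y ∀z (Rxy ∧ Ryz → Rxz) — i.e. transitivity.
F1: fails — Rw1w0 and Rw0w1 but not Rw1w1.
F2: fails — R12 and R20 but not R10.
F3: condition met.
F4: fails — Rw3w2 and Rw2w3 but not Rw3w3.
Valid on: F3.

F3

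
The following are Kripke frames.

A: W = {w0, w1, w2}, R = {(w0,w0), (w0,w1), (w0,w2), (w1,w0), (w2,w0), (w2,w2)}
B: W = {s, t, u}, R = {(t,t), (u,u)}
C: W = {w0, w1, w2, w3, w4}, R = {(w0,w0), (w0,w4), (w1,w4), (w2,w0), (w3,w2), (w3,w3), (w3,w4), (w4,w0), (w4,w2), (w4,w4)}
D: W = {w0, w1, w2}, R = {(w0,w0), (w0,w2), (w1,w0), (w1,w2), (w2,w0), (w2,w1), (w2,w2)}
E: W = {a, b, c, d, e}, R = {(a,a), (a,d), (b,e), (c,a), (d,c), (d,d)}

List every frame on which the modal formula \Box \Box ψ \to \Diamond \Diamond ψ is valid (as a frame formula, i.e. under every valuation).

This is the axiom for a generalized confluence (Geach) condition; its first-order frame correspondent is \forall x \exists w (x R^2 w \wedge x R^2 w).
A: holds.
B: fails — at s but no w with sR²w and sR²w.
C: holds.
D: holds.
E: fails — at b but no w with bR²w and bR²w.
Valid on: A, C, D.

A, C, D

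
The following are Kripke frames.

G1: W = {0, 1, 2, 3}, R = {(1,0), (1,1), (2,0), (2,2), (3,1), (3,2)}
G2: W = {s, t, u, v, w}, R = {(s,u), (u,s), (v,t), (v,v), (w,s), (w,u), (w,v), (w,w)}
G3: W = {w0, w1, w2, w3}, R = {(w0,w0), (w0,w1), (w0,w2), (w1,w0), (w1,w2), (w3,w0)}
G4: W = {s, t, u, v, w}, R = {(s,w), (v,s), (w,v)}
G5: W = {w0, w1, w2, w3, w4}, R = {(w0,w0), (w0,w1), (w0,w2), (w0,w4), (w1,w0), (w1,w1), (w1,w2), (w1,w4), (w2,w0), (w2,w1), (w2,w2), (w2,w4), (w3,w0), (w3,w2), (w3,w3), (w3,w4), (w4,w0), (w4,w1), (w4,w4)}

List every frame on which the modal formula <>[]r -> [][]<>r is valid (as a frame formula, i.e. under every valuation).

G5

The schema corresponds to a generalized confluence (Geach) condition: forall x forall y forall z ((xRy & x R^2 z) -> exists w (yRw & zRw)).
G1: fails — 1R0, 1R²0 but no w with 0Rw and 0Rw.
G2: fails — sRu, sR²s but no w* with uRw* and sRw*.
G3: fails — w0Rw0, w0R²w2 but no w with w0Rw and w2Rw.
G4: fails — sRw, sR²v but no w* with wRw* and vRw*.
G5: condition met.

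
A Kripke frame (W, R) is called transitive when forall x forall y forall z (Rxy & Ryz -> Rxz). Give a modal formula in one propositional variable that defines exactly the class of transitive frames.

□ψ → □□ψ

A defining formula is □ψ → □□ψ (the 4 axiom).
Suppose □ψ→□□ψ is valid. Take Rxy, Ryz and set V(ψ)={w : Rxw}. Then □ψ at x, so □□ψ at x, so □ψ at y, so ψ at z, i.e. Rxz.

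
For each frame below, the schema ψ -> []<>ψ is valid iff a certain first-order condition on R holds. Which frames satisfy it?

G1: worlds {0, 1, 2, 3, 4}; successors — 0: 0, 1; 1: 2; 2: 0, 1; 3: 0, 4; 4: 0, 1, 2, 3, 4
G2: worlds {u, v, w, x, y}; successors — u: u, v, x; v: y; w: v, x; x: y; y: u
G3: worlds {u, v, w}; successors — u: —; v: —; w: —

The schema corresponds to symmetry: forall x forall y (Rxy -> Ryx).
G1: fails — R01 but not R10.
G2: fails — Ruv but not Rvu.
G3: condition met.
Valid on: G3.

G3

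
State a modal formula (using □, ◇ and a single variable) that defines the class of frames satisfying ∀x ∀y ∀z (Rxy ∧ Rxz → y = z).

◇r → □r

The condition is partial functionality. The CD schema ◇r → □r defines it.
Suppose ◇r→□r is valid. Take Rxy, Rxz and set V(r)={y}. Then ◇r at x, so □r at x, so r at z, i.e. z=y.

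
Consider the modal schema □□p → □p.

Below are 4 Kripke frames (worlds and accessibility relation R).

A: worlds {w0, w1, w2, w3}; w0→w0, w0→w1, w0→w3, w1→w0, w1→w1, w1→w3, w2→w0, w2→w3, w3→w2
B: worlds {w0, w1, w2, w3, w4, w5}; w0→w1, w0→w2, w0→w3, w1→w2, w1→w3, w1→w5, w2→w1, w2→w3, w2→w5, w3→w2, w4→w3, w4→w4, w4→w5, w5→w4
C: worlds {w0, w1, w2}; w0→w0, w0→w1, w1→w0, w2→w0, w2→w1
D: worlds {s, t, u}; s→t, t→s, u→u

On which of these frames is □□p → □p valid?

C

Frame correspondent (Sahlqvist): ∀x ∀y (Rxy → ∃z (Rxz ∧ Rzy)) — i.e. density.
A: fails — Rw3w2 but no z with Rw3z and Rzw2.
B: fails — Rw3w2 but no z with Rw3z and Rzw2.
C: ✓.
D: fails — Rts but no z with Rtz and Rzs.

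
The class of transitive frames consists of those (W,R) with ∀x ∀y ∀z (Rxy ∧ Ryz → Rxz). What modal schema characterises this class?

A defining formula is □ψ → □□ψ (the 4 axiom).
Suppose □ψ→□□ψ is valid. Take Rxy, Ryz and set V(ψ)={w : Rxw}. Then □ψ at x, so □□ψ at x, so □ψ at y, so ψ at z, i.e. Rxz.

□ψ → □□ψ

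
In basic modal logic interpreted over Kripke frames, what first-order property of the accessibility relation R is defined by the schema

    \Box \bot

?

emptiness of R: \forall x \forall y \neg Rxy

□⊥ is valid iff no world has any successor (otherwise □⊥ fails at any world with one).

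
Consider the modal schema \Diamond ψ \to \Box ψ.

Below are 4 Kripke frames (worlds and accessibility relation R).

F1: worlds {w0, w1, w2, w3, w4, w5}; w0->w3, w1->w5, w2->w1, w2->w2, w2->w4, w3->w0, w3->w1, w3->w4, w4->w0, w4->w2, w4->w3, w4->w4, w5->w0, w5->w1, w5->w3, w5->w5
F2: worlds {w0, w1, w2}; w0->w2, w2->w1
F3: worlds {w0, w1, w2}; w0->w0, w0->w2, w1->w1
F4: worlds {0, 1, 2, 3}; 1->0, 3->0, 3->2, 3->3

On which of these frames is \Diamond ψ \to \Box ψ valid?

F2

The schema corresponds to partial functionality: \forall x \forall y \forall z (Rxy \wedge Rxz \to y = z).
F1: fails — w2 sees both w1 and w2.
F2: ✓.
F3: fails — w0 sees both w0 and w2.
F4: fails — 3 sees both 0 and 2.
Valid on: F2.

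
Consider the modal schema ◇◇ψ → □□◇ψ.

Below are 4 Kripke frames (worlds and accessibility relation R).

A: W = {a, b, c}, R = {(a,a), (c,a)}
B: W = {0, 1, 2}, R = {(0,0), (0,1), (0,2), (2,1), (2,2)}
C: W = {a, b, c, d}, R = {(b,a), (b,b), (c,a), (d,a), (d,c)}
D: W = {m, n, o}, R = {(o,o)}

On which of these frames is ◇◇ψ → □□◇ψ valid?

A, D

The schema corresponds to a generalized confluence (Geach) condition: ∀x ∀y ∀z ((xR²y ∧ xR²z) → ∃w (y = w ∧ zRw)).
A: condition met.
B: fails — 0R²0, 0R²1 but no w with 0=w and 1Rw.
C: fails — bR²a, bR²a but no w with a=w and aRw.
D: condition met.
Valid on: A, D.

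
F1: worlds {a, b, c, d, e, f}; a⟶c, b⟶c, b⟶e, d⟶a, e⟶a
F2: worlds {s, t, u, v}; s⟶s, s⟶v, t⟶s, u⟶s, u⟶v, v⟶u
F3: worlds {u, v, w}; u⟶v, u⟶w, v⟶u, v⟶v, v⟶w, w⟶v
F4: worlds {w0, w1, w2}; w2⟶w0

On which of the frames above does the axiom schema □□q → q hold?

Frame correspondent (Sahlqvist): ∀x ∃w (xR²w ∧ x = w) — i.e. a generalized confluence (Geach) condition.
F1: fails — at a but no w with aR²w and a=w.
F2: fails — at t but no w with tR²w and t=w.
F3: condition met.
F4: fails — at w0 but no w with w0R²w and w0=w.
Valid on: F3.

F3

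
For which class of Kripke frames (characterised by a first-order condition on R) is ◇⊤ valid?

◇⊤ holds at w iff w has a successor, so frame-validity of ◇⊤ is exactly seriality. Equivalently via □A → ◇A:
Suppose □A→◇A is valid. At any x set V(A)=W. Then □A at x, so ◇A at x, so x has a successor.
Conversely, any frame satisfying ∀x ∃y Rxy validates the schema.
So the correspondent is seriality.

seriality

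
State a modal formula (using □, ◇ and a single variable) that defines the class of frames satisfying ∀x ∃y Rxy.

A defining formula is □r → ◇r (the D axiom).
Suppose □r→◇r is valid. At any x set V(r)=W. Then □r at x, so ◇r at x, so x has a successor.

□r → ◇r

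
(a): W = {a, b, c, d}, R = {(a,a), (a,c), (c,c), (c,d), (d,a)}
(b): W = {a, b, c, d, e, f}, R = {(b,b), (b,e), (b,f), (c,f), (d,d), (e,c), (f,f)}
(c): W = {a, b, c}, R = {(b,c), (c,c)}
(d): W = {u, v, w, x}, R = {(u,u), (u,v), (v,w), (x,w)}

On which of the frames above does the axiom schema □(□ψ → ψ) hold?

(c)

Frame correspondent (Sahlqvist): ∀x ∀y (Rxy → Ryy) — i.e. shift-reflexivity.
(a): fails — Rcd but not Rdd.
(b): fails — Rec but not Rcc.
(c): holds.
(d): fails — Ruv but not Rvv.
Valid on: (c).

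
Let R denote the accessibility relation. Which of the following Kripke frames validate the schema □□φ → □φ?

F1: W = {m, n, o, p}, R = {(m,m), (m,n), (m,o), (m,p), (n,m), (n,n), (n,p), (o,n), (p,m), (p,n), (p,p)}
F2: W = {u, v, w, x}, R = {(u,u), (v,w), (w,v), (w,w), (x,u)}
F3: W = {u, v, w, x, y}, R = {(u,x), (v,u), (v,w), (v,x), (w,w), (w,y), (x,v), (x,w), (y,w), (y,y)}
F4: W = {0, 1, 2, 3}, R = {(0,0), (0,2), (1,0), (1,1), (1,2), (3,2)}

F1, F2

The schema corresponds to density: ∀x ∀y (Rxy → ∃z (Rxz ∧ Rzy)).
F1: satisfies the condition.
F2: satisfies the condition.
F3: fails — Rvu but no z with Rvz and Rzu.
F4: fails — R32 but no z with R3z and Rz2.
Valid on: F1, F2.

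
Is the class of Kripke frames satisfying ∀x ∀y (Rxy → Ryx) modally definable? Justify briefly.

This is a Sahlqvist condition; the B axiom r → □◇r defines it.

Yes — defined by r → □◇r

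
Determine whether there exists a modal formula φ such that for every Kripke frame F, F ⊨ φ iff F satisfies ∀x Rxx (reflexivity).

Definable; □p → p defines it

Yes: it is reflexivity, defined by the T schema □p → p.
Suppose □p→p is valid. At any x set V(p)={w : Rxw}. Then □p holds at x, so p holds at x, i.e. Rxx.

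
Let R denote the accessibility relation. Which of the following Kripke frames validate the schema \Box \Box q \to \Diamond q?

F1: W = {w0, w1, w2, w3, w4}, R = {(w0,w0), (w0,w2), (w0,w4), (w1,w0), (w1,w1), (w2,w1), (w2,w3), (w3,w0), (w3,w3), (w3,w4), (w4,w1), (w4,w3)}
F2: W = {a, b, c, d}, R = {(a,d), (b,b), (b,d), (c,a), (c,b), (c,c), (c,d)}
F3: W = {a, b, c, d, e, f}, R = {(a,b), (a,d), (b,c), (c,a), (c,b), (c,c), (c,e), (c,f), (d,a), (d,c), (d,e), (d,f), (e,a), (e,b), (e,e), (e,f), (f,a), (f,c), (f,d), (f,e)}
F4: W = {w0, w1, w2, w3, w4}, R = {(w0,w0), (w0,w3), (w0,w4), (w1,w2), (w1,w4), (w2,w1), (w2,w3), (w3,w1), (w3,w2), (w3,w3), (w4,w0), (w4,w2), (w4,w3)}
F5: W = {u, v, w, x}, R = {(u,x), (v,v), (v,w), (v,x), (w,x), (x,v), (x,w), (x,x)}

F1, F4, F5

This is the axiom for a generalized confluence (Geach) condition; its first-order frame correspondent is \forall x \exists w (x R^2 w \wedge xRw).
F1: ✓.
F2: fails — at a but no w with aR²w and aRw.
F3: fails — at a but no w with aR²w and aRw.
F4: ✓.
F5: ✓.
Valid on: F1, F4, F5.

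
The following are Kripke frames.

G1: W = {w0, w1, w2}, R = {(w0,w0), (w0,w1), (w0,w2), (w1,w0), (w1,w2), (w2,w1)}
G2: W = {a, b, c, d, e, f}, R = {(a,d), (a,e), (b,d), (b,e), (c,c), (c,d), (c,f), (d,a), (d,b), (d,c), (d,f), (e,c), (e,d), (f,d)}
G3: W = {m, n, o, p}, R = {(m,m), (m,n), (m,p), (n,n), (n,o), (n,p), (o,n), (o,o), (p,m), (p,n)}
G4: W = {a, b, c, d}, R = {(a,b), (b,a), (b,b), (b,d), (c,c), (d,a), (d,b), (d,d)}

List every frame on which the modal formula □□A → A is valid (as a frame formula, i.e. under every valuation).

G1, G3, G4

This is the axiom for a generalized confluence (Geach) condition; its first-order frame correspondent is ∀x ∃w (xR²w ∧ x = w).
G1: condition met.
G2: fails — at e but no w with eR²w and e=w.
G3: condition met.
G4: condition met.
Valid on: G1, G3, G4.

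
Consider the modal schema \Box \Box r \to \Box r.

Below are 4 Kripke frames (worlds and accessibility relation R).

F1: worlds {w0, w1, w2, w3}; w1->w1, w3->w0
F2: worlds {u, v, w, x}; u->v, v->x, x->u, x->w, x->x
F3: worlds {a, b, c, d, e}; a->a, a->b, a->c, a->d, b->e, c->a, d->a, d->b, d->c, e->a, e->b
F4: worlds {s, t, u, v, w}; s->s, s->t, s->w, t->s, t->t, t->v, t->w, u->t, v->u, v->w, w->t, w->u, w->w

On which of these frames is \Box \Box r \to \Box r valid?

This is the axiom for density; its first-order frame correspondent is \forall x \forall y (Rxy \to \exists z (Rxz \wedge Rzy)).
F1: fails — Rw3w0 but no z with Rw3z and Rzw0.
F2: fails — Ruv but no z with Ruz and Rzv.
F3: fails — Rbe but no z with Rbz and Rze.
F4: satisfies the condition.

F4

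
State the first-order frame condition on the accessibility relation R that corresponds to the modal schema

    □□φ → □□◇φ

∀x ∀z (xR²z → ∃w (xR²w ∧ zRw))

This is a Sahlqvist (Geach-type) schema ◇^0□^2φ → □^2◇^1φ.
Minimal-valuation argument: fix x; take any y with xR^0y and any z with xR^2z. Set V(φ) to the set of worlds R-reachable from y in exactly 2 steps. Then □^2φ holds at y, so the antecedent holds at x; validity forces ◇^1φ at z, giving a w with zR^1w and yR^2w.
First-order correspondent: ∀x ∀z (xR²z → ∃w (xR²w ∧ zRw)).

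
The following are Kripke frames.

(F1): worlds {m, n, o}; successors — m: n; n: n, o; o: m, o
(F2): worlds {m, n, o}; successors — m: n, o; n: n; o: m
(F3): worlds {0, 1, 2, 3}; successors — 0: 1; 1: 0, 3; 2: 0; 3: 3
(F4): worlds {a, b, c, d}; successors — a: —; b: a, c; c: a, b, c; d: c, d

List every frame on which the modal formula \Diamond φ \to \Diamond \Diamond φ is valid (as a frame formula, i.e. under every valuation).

Frame correspondent (Sahlqvist): \forall x \forall y (xRy \to \exists w (y = w \wedge x R^2 w)) — i.e. a generalized confluence (Geach) condition.
(F1): holds.
(F2): fails — mRo but no w with o=w and mR²w.
(F3): fails — 0R1 but no w with 1=w and 0R²w.
(F4): holds.

(F1), (F4)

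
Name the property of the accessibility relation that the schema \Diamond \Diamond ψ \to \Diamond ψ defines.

This is frame-equivalent to □ψ → □□ψ (substitute ¬ψ for ψ and contrapose).
Suppose □ψ→□□ψ is valid. Take Rxy, Ryz and set V(ψ)={w : Rxw}. Then □ψ at x, so □□ψ at x, so □ψ at y, so ψ at z, i.e. Rxz.
Conversely, any frame satisfying \forall x \forall y \forall z (Rxy \wedge Ryz \to Rxz) validates the schema.
So the correspondent is transitivity.

transitivity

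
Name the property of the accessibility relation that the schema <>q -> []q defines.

partial functionality

This is the CD axiom.
Its frame correspondent is partial functionality — forall x forall y forall z (Rxy & Rxz -> y = z).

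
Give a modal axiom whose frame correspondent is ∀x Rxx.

□r → r

The condition is reflexivity. The T schema □r → r defines it.
Suppose □r→r is valid. At any x set V(r)={w : Rxw}. Then □r holds at x, so r holds at x, i.e. Rxx.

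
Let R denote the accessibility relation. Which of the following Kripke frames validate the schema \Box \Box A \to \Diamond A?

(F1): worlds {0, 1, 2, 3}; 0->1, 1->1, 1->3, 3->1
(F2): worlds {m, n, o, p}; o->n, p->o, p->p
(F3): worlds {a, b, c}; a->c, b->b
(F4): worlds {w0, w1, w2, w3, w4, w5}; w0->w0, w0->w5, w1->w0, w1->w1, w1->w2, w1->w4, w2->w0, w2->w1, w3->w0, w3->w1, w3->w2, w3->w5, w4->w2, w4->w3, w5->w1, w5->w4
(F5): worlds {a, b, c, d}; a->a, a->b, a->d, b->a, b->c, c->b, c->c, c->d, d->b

(F4)

The schema corresponds to a generalized confluence (Geach) condition: \forall x \exists w (x R^2 w \wedge xRw).
(F1): fails — at 2 but no w with 2R²w and 2Rw.
(F2): fails — at m but no w with mR²w and mRw.
(F3): fails — at a but no w with aR²w and aRw.
(F4): holds.
(F5): fails — at d but no w with dR²w and dRw.
Valid on: (F4).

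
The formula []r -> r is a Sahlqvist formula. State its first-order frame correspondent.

Suppose □r→r is valid. At any x set V(r)={w : Rxw}. Then □r holds at x, so r holds at x, i.e. Rxx.

reflexivity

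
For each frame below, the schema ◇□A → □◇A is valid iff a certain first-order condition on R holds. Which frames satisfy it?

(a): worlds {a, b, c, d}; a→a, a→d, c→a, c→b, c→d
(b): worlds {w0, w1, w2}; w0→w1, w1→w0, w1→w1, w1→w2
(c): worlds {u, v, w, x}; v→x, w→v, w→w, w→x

none

This is the axiom for convergence; its first-order frame correspondent is ∀x ∀y ∀z (Rxy ∧ Rxz → ∃w (Ryw ∧ Rzw)).
(a): fails — Raa and Rad but a and d have no common successor.
(b): fails — Rw1w2 and Rw1w2 but w2 and w2 have no common successor.
(c): fails — Rvx and Rvx but x and x have no common successor.
Valid on no frame.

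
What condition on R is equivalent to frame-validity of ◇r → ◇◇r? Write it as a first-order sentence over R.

∀x ∀y (xRy → ∃w (y = w ∧ xR²w))

This is a Sahlqvist (Geach-type) schema ◇^1□^0r → □^0◇^2r.
First-order correspondent: ∀x ∀y (xRy → ∃w (y = w ∧ xR²w)).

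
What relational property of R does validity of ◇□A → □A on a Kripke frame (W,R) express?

The Euclidean property

Equivalently (dual form): ◇A → □◇A.
Suppose ◇A→□◇A is valid. Take Rxy, Rxz and set V(A)={y}. Then ◇A at x, so □◇A at x, so ◇A at z, so some w with Rzw has A; w=y, i.e. Rzy. By symmetry of the argument, Ryz.
The converse is a direct semantic check.
Frame condition: ∀x ∀y ∀z (Rxy ∧ Rxz → Ryz).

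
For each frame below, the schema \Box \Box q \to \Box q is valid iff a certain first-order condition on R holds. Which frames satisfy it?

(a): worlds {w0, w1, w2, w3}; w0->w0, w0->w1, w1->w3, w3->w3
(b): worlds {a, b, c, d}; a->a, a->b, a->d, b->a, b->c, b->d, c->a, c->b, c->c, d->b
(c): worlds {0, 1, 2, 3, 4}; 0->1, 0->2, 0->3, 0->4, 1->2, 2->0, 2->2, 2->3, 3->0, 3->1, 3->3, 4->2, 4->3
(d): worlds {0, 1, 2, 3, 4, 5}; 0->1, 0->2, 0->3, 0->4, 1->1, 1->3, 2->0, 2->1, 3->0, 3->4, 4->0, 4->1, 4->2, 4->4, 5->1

Frame correspondent (Sahlqvist): \forall x \forall y (Rxy \to \exists z (Rxz \wedge Rzy)) — i.e. density.
(a): condition met.
(b): fails — Rdb but no z with Rdz and Rzb.
(c): fails — R04 but no z with R0z and Rz4.
(d): fails — R20 but no z with R2z and Rz0.

(a)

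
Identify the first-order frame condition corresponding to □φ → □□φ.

Suppose □φ→□□φ is valid. Take Rxy, Ryz and set V(φ)={w : Rxw}. Then □φ at x, so □□φ at x, so □φ at y, so φ at z, i.e. Rxz.
Conversely, any frame satisfying ∀x ∀y ∀z (Rxy ∧ Ryz → Rxz) validates the schema.
Frame condition: ∀x ∀y ∀z (Rxy ∧ Ryz → Rxz).

Transitivity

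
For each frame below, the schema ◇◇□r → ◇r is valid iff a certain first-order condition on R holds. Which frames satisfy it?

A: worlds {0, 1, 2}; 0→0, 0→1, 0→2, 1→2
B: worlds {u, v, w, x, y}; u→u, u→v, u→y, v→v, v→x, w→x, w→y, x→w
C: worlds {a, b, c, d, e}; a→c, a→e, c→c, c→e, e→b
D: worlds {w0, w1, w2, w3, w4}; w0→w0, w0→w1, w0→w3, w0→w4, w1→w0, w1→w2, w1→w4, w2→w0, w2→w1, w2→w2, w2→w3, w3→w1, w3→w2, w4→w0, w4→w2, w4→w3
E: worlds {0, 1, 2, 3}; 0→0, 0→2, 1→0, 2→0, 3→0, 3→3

D, E

Frame correspondent (Sahlqvist): ∀x ∀y (xR²y → ∃w (yRw ∧ xRw)) — i.e. a generalized confluence (Geach) condition.
A: fails — 0R²2 but no w with 2Rw and 0Rw.
B: fails — uR²x but no t with xRt and uRt.
C: fails — aR²b but no w with bRw and aRw.
D: condition met.
E: condition met.
Valid on: D, E.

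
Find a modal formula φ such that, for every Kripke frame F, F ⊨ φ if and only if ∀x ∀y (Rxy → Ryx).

p → □◇p

A defining formula is p → □◇p (the B axiom).
Suppose p→□◇p is valid. Take Rxy and set V(p)={x}. Then p at x, so □◇p at x, so ◇p at y, so some z with Ryz has p; z=x, i.e. Ryx.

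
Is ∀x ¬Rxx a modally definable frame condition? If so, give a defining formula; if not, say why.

If a class were modally definable it would be closed under surjective bounded morphisms (Goldblatt–Thomason).
The 5-cycle (worlds a,b,c,d,e with a→b→c→d→e→a) is irreflexive, and the map sending every world to a single reflexive point • is a surjective bounded morphism (forth: every edge maps to (•,•); back: every world has a successor). So any modal formula valid on the 5-cycle is also valid on the reflexive point, which is not irreflexive.
So no modal formula (or set of formulas) defines exactly the irreflexive frames.

No — not modally definable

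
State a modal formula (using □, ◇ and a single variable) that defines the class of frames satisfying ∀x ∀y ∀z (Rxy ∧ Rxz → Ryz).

◇s → □◇s

This is the Euclidean property; the standard corresponding axiom is 5: ◇s → □◇s.
Suppose ◇s→□◇s is valid. Take Rxy, Rxz and set V(s)={y}. Then ◇s at x, so □◇s at x, so ◇s at z, so some w with Rzw has s; w=y, i.e. Rzy. By symmetry of the argument, Ryz.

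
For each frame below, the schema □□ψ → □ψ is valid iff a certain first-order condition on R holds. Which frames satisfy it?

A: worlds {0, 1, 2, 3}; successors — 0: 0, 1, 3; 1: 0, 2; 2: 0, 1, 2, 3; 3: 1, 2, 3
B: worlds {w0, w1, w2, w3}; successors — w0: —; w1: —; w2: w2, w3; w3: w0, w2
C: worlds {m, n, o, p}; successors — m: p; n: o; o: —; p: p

A

Frame correspondent (Sahlqvist): ∀x ∀y (Rxy → ∃z (Rxz ∧ Rzy)) — i.e. density.
A: condition met.
B: fails — Rw3w0 but no z with Rw3z and Rzw0.
C: fails — Rno but no z with Rnz and Rzo.
Valid on: A.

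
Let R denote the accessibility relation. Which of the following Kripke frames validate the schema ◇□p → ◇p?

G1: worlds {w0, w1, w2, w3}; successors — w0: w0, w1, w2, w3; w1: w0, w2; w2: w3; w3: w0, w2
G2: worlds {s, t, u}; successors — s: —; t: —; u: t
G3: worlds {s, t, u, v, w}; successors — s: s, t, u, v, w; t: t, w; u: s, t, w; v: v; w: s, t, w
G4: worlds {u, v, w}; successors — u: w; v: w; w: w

G3, G4

The schema corresponds to a generalized confluence (Geach) condition: ∀x ∀y (xRy → ∃w (yRw ∧ xRw)).
G1: fails — w1Rw2 but no w with w2Rw and w1Rw.
G2: fails — uRt but no w with tRw and uRw.
G3: holds.
G4: holds.
Valid on: G3, G4.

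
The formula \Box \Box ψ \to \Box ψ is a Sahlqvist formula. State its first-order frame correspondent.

Suppose □□ψ→□ψ is valid. Take Rxy and set V(ψ)={w : xR²w}. Then □□ψ at x, so □ψ at x, so ψ at y, i.e. ∃z(Rxz∧Rzy).
Conversely, any frame satisfying \forall x \forall y (Rxy \to \exists z (Rxz \wedge Rzy)) validates the schema.
Frame condition: \forall x \forall y (Rxy \to \exists z (Rxz \wedge Rzy)).

density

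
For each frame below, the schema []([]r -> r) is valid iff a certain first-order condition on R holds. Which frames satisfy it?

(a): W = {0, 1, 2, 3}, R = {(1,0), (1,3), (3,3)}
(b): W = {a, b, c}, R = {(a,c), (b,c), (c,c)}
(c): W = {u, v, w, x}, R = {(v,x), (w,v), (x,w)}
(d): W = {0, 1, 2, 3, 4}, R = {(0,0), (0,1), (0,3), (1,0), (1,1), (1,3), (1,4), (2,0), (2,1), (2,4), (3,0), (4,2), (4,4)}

(b)

Frame correspondent (Sahlqvist): forall x forall y (Rxy -> Ryy) — i.e. shift-reflexivity.
(a): fails — R10 but not R00.
(b): satisfies the condition.
(c): fails — Rxw but not Rww.
(d): fails — R03 but not R33.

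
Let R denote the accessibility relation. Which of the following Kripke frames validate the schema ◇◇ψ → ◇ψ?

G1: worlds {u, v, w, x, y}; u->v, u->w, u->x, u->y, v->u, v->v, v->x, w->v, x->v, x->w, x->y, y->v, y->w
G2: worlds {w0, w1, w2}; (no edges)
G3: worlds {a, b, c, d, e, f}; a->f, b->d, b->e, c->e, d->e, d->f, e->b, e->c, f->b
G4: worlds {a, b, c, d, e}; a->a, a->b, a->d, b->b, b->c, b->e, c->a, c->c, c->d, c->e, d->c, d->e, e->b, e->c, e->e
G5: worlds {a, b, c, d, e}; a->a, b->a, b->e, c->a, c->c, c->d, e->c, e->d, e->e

Frame correspondent (Sahlqvist): ∀x ∀y ∀z (Rxy ∧ Ryz → Rxz) — i.e. transitivity.
G1: fails — Ruv and Rvu but not Ruu.
G2: condition met.
G3: fails — Reb and Rbe but not Ree.
G4: fails — Rbc and Rcd but not Rbd.
G5: fails — Rec and Rca but not Rea.

G2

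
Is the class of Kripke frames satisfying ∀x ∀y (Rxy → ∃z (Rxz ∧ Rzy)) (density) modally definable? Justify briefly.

The condition is density. A defining modal formula is □□p → □p.
Suppose □□p→□p is valid. Take Rxy and set V(p)={w : xR²w}. Then □□p at x, so □p at x, so p at y, i.e. ∃z(Rxz∧Rzy).

Yes — defined by □□p → □p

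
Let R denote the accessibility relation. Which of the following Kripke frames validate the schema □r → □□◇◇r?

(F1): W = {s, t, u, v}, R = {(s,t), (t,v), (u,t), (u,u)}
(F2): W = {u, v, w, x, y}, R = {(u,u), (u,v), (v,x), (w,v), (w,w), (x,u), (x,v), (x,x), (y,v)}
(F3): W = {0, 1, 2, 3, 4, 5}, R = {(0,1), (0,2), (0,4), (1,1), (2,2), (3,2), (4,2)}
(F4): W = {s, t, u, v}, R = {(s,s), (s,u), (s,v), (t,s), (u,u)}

The schema corresponds to a generalized confluence (Geach) condition: ∀x ∀z (xR²z → ∃w (xRw ∧ zR²w)).
(F1): fails — sR²v but no w with sRw and vR²w.
(F2): satisfies the condition.
(F3): satisfies the condition.
(F4): fails — sR²v but no w with sRw and vR²w.
Valid on: (F2), (F3).

(F2), (F3)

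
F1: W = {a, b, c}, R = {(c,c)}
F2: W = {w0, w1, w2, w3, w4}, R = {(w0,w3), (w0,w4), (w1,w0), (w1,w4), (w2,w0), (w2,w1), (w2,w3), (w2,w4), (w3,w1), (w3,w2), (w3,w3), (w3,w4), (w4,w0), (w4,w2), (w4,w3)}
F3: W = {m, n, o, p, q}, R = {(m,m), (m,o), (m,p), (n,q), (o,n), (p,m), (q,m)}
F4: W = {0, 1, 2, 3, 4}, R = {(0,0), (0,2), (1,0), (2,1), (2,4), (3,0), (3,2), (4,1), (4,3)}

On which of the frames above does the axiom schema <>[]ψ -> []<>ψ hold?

This is the axiom for convergence; its first-order frame correspondent is forall x forall y forall z (Rxy & Rxz -> exists w (Ryw & Rzw)).
F1: holds.
F2: holds.
F3: fails — Rmo and Rmm but o and m have no common successor.
F4: fails — R00 and R02 but 0 and 2 have no common successor.

F1, F2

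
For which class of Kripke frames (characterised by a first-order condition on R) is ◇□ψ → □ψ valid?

Replacing ψ by ¬ψ and contraposing gives the equivalent schema ◇ψ → □◇ψ.
Suppose ◇ψ→□◇ψ is valid. Take Rxy, Rxz and set V(ψ)={y}. Then ◇ψ at x, so □◇ψ at x, so ◇ψ at z, so some w with Rzw has ψ; w=y, i.e. Rzy. By symmetry of the argument, Ryz.

the Euclidean property: ∀x ∀y ∀z (Rxy ∧ Rxz → Ryz)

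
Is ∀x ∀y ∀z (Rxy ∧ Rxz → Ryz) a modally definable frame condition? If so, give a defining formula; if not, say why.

Yes — defined by ◇p → □◇p

Yes: it is the Euclidean property, defined by the 5 schema ◇p → □◇p.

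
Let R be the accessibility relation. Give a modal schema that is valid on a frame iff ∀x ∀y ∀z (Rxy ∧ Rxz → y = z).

◇p → □p

This is partial functionality; the standard corresponding axiom is CD: ◇p → □p.
Suppose ◇p→□p is valid. Take Rxy, Rxz and set V(p)={y}. Then ◇p at x, so □p at x, so p at z, i.e. z=y.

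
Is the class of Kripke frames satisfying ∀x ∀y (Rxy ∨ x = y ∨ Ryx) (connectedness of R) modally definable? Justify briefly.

No

Any modally definable frame class is closed under disjoint unions.
Take 4 disjoint single-world reflexive frames: each is trivially connected, but their disjoint union has 4 worlds with no edge between distinct components, so it is not connected.
So no modal formula (or set of formulas) defines exactly the connected frames.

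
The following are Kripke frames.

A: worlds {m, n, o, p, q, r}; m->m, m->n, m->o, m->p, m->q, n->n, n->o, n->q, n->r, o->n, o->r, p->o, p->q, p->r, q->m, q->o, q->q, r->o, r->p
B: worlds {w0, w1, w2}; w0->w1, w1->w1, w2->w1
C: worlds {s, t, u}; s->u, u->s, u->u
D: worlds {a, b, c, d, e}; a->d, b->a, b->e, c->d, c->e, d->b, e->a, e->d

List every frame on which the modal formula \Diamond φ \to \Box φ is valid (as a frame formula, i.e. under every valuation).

B

The schema corresponds to partial functionality: \forall x \forall y \forall z (Rxy \wedge Rxz \to y = z).
A: fails — m sees both m and n.
B: holds.
C: fails — u sees both s and u.
D: fails — b sees both a and e.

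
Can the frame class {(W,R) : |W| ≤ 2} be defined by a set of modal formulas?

No

Any modally definable frame class is closed under disjoint unions.
Any modal formula valid on each of 3 disjoint one-world frames is valid on their disjoint union (validity is preserved under disjoint unions). Each one-world frame has |W|=1≤2, but the union has |W|=3.
Hence having at most 2 worlds is not modally definable.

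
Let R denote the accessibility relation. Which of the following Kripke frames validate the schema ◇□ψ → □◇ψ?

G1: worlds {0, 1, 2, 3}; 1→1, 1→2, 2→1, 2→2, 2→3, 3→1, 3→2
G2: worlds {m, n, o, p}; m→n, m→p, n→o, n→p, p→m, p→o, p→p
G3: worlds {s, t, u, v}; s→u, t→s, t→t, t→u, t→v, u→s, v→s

This is the axiom for convergence; its first-order frame correspondent is ∀x ∀y ∀z (Rxy ∧ Rxz → ∃w (Ryw ∧ Rzw)).
G1: holds.
G2: fails — Rno and Rno but o and o have no common successor.
G3: fails — Rtv and Rts but v and s have no common successor.
Valid on: G1.

G1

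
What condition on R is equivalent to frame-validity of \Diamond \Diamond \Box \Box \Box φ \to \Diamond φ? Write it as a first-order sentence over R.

\forall x \forall y (x R^2 y \to \exists w (y R^3 w \wedge xRw))

This is a Sahlqvist (Geach-type) schema ◇^2□^3φ → □^0◇^1φ.
First-order correspondent: \forall x \forall y (x R^2 y \to \exists w (y R^3 w \wedge xRw)).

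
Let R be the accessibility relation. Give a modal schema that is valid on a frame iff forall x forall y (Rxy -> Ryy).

□(□s → s)

This is shift-reflexivity; the standard corresponding axiom is T□: □(□s → s).
Suppose □(□s→s) is valid. Take Rxy and set V(s)={w : Ryw}. Then at y, □s holds; since □(□s→s) at x, □s→s at y, so s at y, i.e. Ryy.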